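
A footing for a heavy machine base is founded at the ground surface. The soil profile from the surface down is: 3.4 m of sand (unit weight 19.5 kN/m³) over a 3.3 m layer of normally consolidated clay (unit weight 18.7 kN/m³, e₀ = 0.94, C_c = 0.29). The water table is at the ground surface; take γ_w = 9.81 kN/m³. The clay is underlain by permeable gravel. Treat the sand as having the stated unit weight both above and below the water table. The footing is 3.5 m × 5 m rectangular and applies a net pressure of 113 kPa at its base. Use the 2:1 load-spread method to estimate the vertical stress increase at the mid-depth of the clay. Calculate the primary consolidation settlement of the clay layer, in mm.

Mid-depth of clay below the ground surface: z = 3.4 + 3.3/2 = 5.05 m.
Total vertical stress at mid-clay: σ_v = 19.5×3.4 + 18.7×1.65 = 97.155 kPa.
Pore pressure: u = 9.81×(5.05 − 0) = 49.541 kPa.
Initial effective stress: σ'_0 = σ_v − u = 97.155 − 49.541 = 47.614 kPa.
Stress increase at mid-clay by the 2:1 spreading method:
Δσ = qBL/((B+z)(L+z)) = 113×3.5×5/((3.5+5.05)(5+5.05)) = 23.014 kPa
Final effective stress: σ'_f = σ'_0 + Δσ = 47.614 + 23.014 = 70.628 kPa.
Normally consolidated clay, so the full stress increment lies on the virgin compression line:
S_c = C_c·H/(1+e₀)·log₁₀(σ'_f/σ'_0) = 0.29×3.3/(1+0.94)×log₁₀(70.628/47.614)
    = 0.4933 × 0.17124 = 0.08447 m

S_c ≈ 84.5 mm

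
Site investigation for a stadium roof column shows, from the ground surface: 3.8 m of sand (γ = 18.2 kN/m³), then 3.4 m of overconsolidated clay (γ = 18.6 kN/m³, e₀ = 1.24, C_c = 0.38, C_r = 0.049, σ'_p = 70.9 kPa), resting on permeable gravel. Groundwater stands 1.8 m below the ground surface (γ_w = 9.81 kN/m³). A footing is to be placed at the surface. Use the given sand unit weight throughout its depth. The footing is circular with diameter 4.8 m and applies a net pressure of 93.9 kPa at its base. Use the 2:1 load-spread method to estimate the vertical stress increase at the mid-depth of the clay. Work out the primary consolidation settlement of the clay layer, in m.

S_c ≈ 0.0481 m

Mid-depth of clay below the ground surface: z = 3.8 + 3.4/2 = 5.5 m.
Total vertical stress at mid-clay: σ_v = 18.2×3.8 + 18.6×1.7 = 100.78 kPa.
Pore pressure: u = 9.81×(5.5 − 1.8) = 36.297 kPa.
Initial effective stress: σ'_0 = σ_v − u = 100.78 − 36.297 = 64.483 kPa.
Stress increase at mid-clay by the 2:1 spreading method:
Δσ ≈ qD²/(D+z)² = 93.9×4.8²/(4.8+5.5)² = 20.393 kPa
Final effective stress: σ'_f = 64.483 + 20.393 = 84.876 kPa.
σ'_f = 84.876 > σ'_p = 70.9 kPa, so the stress path crosses the preconsolidation pressure — recompression up to σ'_p, then virgin compression beyond:
S_c = H/(1+e₀)·[C_r·log₁₀(σ'_p/σ'_0) + C_c·log₁₀(σ'_f/σ'_p)]
    = 3.4/2.24 × [0.049×log₁₀(70.9/64.483) + 0.38×log₁₀(84.876/70.9)]
    = 1.5179 × [0.0020188 + 0.029693] = 0.04814 m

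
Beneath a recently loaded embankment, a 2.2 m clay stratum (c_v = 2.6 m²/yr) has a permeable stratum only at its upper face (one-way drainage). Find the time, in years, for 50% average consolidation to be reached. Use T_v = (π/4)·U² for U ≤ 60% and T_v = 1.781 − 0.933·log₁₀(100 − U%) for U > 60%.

t ≈ 0.366 years

Drainage path length: H_d = H = 2.2 m (single drainage).
U ≤ 60%: T_v = (π/4)·U² = (π/4)×0.5² = 0.19635.
t = T_v·H_d²/c_v = 0.19635×2.2²/2.6 = 0.3655 years.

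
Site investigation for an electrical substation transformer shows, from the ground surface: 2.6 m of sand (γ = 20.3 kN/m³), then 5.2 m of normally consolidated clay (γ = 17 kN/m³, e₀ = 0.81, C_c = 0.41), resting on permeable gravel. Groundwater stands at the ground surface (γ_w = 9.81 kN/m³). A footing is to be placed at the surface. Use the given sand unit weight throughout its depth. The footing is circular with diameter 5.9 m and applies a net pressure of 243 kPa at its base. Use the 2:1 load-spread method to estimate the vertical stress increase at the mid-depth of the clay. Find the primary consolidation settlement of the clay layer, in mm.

S_c ≈ 467 mm

Mid-depth of clay below the ground surface: z = 2.6 + 5.2/2 = 5.2 m.
Total vertical stress at mid-clay: σ_v = 20.3×2.6 + 17×2.6 = 96.98 kPa.
Pore pressure: u = 9.81×(5.2 − 0) = 51.012 kPa.
Initial effective stress: σ'_0 = σ_v − u = 96.98 − 51.012 = 45.968 kPa.
Stress increase at mid-clay by the 2:1 spreading method:
Δσ ≈ qD²/(D+z)² = 243×5.9²/(5.9+5.2)² = 68.654 kPa
Final effective stress: σ'_f = σ'_0 + Δσ = 45.968 + 68.654 = 114.62 kPa.
Normally consolidated clay, so the full stress increment lies on the virgin compression line:
S_c = C_c·H/(1+e₀)·log₁₀(σ'_f/σ'_0) = 0.41×5.2/(1+0.81)×log₁₀(114.62/45.968)
    = 1.1779 × 0.3968 = 0.4674 m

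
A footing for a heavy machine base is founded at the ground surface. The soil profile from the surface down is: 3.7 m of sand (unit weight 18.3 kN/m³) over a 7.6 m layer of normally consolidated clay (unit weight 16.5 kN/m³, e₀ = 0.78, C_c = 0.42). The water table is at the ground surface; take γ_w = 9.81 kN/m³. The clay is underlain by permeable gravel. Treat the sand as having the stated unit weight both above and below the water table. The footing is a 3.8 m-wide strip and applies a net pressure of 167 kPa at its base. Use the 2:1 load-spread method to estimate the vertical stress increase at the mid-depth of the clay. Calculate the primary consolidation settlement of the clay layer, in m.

S_c ≈ 0.535 m

Mid-depth of clay below the ground surface: z = 3.7 + 7.6/2 = 7.5 m.
Total vertical stress at mid-clay: σ_v = 18.3×3.7 + 16.5×3.8 = 130.41 kPa.
Pore pressure: u = 9.81×(7.5 − 0) = 73.575 kPa.
Initial effective stress: σ'_0 = σ_v − u = 130.41 − 73.575 = 56.835 kPa.
Stress increase at mid-clay by the 2:1 spreading method:
Δσ = qB/(B+z) = 167×3.8/(3.8+7.5) = 56.159 kPa
Final effective stress: σ'_f = σ'_0 + Δσ = 56.835 + 56.159 = 112.99 kPa.
Normally consolidated clay, so the full stress increment lies on the virgin compression line:
S_c = C_c·H/(1+e₀)·log₁₀(σ'_f/σ'_0) = 0.42×7.6/(1+0.78)×log₁₀(112.99/56.835)
    = 1.7933 × 0.29842 = 0.5352 m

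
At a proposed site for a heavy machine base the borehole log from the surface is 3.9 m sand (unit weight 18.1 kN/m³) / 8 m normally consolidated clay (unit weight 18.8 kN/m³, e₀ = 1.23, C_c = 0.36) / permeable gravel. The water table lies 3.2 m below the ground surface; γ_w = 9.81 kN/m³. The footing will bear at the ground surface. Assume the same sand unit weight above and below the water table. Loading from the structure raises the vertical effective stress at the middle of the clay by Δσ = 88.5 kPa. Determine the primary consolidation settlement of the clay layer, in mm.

Mid-depth of clay below the ground surface: z = 3.9 + 8/2 = 7.9 m.
Total vertical stress at mid-clay: σ_v = 18.1×3.9 + 18.8×4 = 145.79 kPa.
Pore pressure: u = 9.81×(7.9 − 3.2) = 46.107 kPa.
Initial effective stress: σ'_0 = σ_v − u = 145.79 − 46.107 = 99.683 kPa.
Final effective stress: σ'_f = σ'_0 + Δσ = 99.683 + 88.5 = 188.18 kPa.
Normally consolidated clay, so the full stress increment lies on the virgin compression line:
S_c = C_c·H/(1+e₀)·log₁₀(σ'_f/σ'_0) = 0.36×8/(1+1.23)×log₁₀(188.18/99.683)
    = 1.2915 × 0.27595 = 0.3564 m

S_c ≈ 356 mm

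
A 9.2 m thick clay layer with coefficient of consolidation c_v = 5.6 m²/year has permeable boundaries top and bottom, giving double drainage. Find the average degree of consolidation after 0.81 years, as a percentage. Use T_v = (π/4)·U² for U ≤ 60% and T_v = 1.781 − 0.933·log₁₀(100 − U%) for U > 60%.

Drainage path length: H_d = H/2 = 4.6 m (double drainage).
T_v = c_v·t/H_d² = 5.6×0.81/4.6² = 0.21437.
T_v = 0.21437 corresponds to the U ≤ 60% branch:
U = √(4T_v/π) = 0.5224

U ≈ 52.2 %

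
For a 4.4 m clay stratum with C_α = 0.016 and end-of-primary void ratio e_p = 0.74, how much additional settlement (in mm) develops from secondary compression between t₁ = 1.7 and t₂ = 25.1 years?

Secondary compression: S_s = C_α·H/(1+e_p)·log₁₀(t₂/t₁)
S_s = 0.016×4.4/(1+0.74)×log₁₀(25.1/1.7)
    = 0.04046 × 1.169 = 0.04731 m

S_s ≈ 47.3 mm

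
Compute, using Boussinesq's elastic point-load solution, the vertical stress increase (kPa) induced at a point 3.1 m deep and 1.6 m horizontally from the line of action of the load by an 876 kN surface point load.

Δσ_z ≈ 24.1 kPa

Boussinesq vertical stress below a point load on an elastic half-space:
Δσ_z = 3P/(2πz²) · [1 + (r/z)²]^(−5/2)
r/z = 1.6/3.1 = 0.51613; [1+(r/z)²]^(−5/2) = 0.55409.
Δσ_z = 3×876/(2π×3.1²) × 0.55409 = 43.523 × 0.55409 = 24.12 kPa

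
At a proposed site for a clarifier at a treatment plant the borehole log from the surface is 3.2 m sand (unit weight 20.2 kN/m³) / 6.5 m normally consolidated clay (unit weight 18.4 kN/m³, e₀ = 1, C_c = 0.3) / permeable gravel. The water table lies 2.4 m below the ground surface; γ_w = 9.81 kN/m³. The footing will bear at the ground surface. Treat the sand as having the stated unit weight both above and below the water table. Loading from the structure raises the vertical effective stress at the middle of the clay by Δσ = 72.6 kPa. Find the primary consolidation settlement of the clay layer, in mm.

Mid-depth of clay below the ground surface: z = 3.2 + 6.5/2 = 6.45 m.
Total vertical stress at mid-clay: σ_v = 20.2×3.2 + 18.4×3.25 = 124.44 kPa.
Pore pressure: u = 9.81×(6.45 − 2.4) = 39.73 kPa.
Initial effective stress: σ'_0 = σ_v − u = 124.44 − 39.73 = 84.71 kPa.
Final effective stress: σ'_f = σ'_0 + Δσ = 84.71 + 72.6 = 157.31 kPa.
Normally consolidated clay, so the full stress increment lies on the virgin compression line:
S_c = C_c·H/(1+e₀)·log₁₀(σ'_f/σ'_0) = 0.3×6.5/(1+1)×log₁₀(157.31/84.71)
    = 0.975 × 0.26882 = 0.2621 m

S_c ≈ 262 mm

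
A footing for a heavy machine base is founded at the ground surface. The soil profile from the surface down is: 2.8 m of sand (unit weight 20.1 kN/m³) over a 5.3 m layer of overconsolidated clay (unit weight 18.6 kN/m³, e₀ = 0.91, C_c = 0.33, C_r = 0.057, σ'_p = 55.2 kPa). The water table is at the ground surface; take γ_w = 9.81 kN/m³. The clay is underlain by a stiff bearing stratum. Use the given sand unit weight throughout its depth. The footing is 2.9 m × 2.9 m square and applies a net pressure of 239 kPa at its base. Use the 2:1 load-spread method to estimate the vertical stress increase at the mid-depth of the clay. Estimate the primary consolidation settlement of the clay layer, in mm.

S_c ≈ 156 mm

Mid-depth of clay below the ground surface: z = 2.8 + 5.3/2 = 5.45 m.
Total vertical stress at mid-clay: σ_v = 20.1×2.8 + 18.6×2.65 = 105.57 kPa.
Pore pressure: u = 9.81×(5.45 − 0) = 53.465 kPa.
Initial effective stress: σ'_0 = σ_v − u = 105.57 − 53.465 = 52.105 kPa.
Stress increase at mid-clay by the 2:1 spreading method:
Δσ = qBL/((B+z)(L+z)) = 239×2.9×2.9/((2.9+5.45)(2.9+5.45)) = 28.828 kPa
Final effective stress: σ'_f = 52.105 + 28.828 = 80.933 kPa.
σ'_f = 80.933 > σ'_p = 55.2 kPa, so the stress path crosses the preconsolidation pressure — recompression up to σ'_p, then virgin compression beyond:
S_c = H/(1+e₀)·[C_r·log₁₀(σ'_p/σ'_0) + C_c·log₁₀(σ'_f/σ'_p)]
    = 5.3/1.91 × [0.057×log₁₀(55.2/52.105) + 0.33×log₁₀(80.933/55.2)]
    = 2.7749 × [0.0014284 + 0.054842] = 0.1561 m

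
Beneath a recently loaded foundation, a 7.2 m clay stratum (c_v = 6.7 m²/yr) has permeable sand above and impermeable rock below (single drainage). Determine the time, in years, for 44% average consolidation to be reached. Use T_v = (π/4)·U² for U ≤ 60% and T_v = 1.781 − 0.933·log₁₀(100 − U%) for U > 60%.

t ≈ 1.18 years

Drainage path length: H_d = H = 7.2 m (single drainage).
U ≤ 60%: T_v = (π/4)·U² = (π/4)×0.44² = 0.15205.
t = T_v·H_d²/c_v = 0.15205×7.2²/6.7 = 1.176 years.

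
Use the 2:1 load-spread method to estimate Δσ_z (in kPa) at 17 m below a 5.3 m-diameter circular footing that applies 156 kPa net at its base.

By the 2:1 method the load spreads at 1 horizontal : 2 vertical, so at depth z the loaded area has grown by z in each plan dimension:
Δσ ≈ qD²/(D+z)² = 156×5.3²/(5.3+17)² = 8.8118 kPa

Δσ_z ≈ 8.81 kPa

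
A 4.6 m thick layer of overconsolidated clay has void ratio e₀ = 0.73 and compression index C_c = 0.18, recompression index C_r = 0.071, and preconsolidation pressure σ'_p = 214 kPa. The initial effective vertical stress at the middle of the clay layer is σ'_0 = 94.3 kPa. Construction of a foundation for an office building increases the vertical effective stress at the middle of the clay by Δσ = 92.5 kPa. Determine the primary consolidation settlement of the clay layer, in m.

Final effective stress: σ'_f = 94.3 + 92.5 = 186.8 kPa.
σ'_f = 186.8 ≤ σ'_p = 214 kPa, so the clay remains overconsolidated and only the recompression index applies:
S_c = C_r·H/(1+e₀)·log₁₀(σ'_f/σ'_0) = 0.071×4.6/1.73×log₁₀(186.8/94.3)
    = 0.18879 × 0.29687 = 0.05605 m

S_c ≈ 0.056 m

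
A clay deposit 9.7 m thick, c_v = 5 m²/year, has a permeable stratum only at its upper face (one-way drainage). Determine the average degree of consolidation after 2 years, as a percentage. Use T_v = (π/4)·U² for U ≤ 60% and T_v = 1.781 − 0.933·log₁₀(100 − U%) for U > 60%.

Drainage path length: H_d = H = 9.7 m (single drainage).
T_v = c_v·t/H_d² = 5×2/9.7² = 0.10628.
T_v = 0.10628 corresponds to the U ≤ 60% branch:
U = √(4T_v/π) = 0.3679

U ≈ 36.8 %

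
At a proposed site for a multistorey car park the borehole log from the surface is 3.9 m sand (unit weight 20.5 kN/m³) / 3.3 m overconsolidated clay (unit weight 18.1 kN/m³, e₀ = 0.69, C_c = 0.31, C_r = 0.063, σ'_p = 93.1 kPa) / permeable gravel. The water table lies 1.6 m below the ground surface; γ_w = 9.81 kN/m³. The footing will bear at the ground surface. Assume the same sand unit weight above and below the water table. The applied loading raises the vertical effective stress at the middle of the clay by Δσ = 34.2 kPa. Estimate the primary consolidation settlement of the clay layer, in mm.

Mid-depth of clay below the ground surface: z = 3.9 + 3.3/2 = 5.55 m.
Total vertical stress at mid-clay: σ_v = 20.5×3.9 + 18.1×1.65 = 109.81 kPa.
Pore pressure: u = 9.81×(5.55 − 1.6) = 38.75 kPa.
Initial effective stress: σ'_0 = σ_v − u = 109.81 − 38.75 = 71.06 kPa.
Final effective stress: σ'_f = 71.06 + 34.2 = 105.26 kPa.
σ'_f = 105.26 > σ'_p = 93.1 kPa, so the stress path crosses the preconsolidation pressure — recompression up to σ'_p, then virgin compression beyond:
S_c = H/(1+e₀)·[C_r·log₁₀(σ'_p/σ'_0) + C_c·log₁₀(σ'_f/σ'_p)]
    = 3.3/1.69 × [0.063×log₁₀(93.1/71.06) + 0.31×log₁₀(105.26/93.1)]
    = 1.9527 × [0.0073914 + 0.016527] = 0.04671 m

S_c ≈ 46.7 mm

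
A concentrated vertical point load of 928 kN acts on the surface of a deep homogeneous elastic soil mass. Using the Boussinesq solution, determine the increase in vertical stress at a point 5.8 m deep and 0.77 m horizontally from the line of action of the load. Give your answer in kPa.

Δσ_z ≈ 12.6 kPa

Boussinesq vertical stress below a point load on an elastic half-space:
Δσ_z = 3P/(2πz²) · [1 + (r/z)²]^(−5/2)
r/z = 0.77/5.8 = 0.13276; [1+(r/z)²]^(−5/2) = 0.95726.
Δσ_z = 3×928/(2π×5.8²) × 0.95726 = 13.171 × 0.95726 = 12.61 kPa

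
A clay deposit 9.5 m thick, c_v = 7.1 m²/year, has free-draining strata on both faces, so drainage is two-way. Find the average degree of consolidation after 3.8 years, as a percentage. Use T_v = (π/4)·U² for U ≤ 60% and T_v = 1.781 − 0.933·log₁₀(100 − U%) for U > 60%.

U ≈ 95.8 %

Drainage path length: H_d = H/2 = 4.75 m (double drainage).
T_v = c_v·t/H_d² = 7.1×3.8/4.75² = 1.1958.
T_v = 1.1958 corresponds to the U > 60% branch:
U = 1 − 10^((1.781 − T_v)/0.933)/100 = 0.9576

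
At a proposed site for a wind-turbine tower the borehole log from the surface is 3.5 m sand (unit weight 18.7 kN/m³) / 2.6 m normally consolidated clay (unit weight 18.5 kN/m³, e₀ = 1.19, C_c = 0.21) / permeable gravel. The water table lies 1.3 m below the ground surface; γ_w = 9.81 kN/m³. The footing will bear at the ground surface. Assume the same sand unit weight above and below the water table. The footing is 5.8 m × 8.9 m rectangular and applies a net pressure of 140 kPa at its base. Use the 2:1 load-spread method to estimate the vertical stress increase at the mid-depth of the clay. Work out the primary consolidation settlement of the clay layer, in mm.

Mid-depth of clay below the ground surface: z = 3.5 + 2.6/2 = 4.8 m.
Total vertical stress at mid-clay: σ_v = 18.7×3.5 + 18.5×1.3 = 89.5 kPa.
Pore pressure: u = 9.81×(4.8 − 1.3) = 34.335 kPa.
Initial effective stress: σ'_0 = σ_v − u = 89.5 − 34.335 = 55.165 kPa.
Stress increase at mid-clay by the 2:1 spreading method:
Δσ = qBL/((B+z)(L+z)) = 140×5.8×8.9/((5.8+4.8)(8.9+4.8)) = 49.764 kPa
Final effective stress: σ'_f = σ'_0 + Δσ = 55.165 + 49.764 = 104.93 kPa.
Normally consolidated clay, so the full stress increment lies on the virgin compression line:
S_c = C_c·H/(1+e₀)·log₁₀(σ'_f/σ'_0) = 0.21×2.6/(1+1.19)×log₁₀(104.93/55.165)
    = 0.24932 × 0.27924 = 0.06962 m

S_c ≈ 69.6 mm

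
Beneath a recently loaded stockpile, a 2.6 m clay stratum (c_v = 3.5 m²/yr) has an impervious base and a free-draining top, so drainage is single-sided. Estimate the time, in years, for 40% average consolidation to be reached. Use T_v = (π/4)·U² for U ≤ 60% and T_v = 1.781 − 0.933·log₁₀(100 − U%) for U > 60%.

t ≈ 0.243 years

Drainage path length: H_d = H = 2.6 m (single drainage).
U ≤ 60%: T_v = (π/4)·U² = (π/4)×0.4² = 0.12566.
t = T_v·H_d²/c_v = 0.12566×2.6²/3.5 = 0.2427 years.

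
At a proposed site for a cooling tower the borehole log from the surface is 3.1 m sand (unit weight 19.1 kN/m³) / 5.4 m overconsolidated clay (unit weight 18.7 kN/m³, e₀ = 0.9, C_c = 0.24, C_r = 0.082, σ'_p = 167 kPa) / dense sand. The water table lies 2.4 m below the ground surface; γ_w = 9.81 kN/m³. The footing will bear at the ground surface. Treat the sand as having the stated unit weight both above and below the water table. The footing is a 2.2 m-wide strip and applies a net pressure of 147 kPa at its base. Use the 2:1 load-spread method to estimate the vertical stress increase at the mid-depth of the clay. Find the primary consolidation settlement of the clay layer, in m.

Mid-depth of clay below the ground surface: z = 3.1 + 5.4/2 = 5.8 m.
Total vertical stress at mid-clay: σ_v = 19.1×3.1 + 18.7×2.7 = 109.7 kPa.
Pore pressure: u = 9.81×(5.8 − 2.4) = 33.354 kPa.
Initial effective stress: σ'_0 = σ_v − u = 109.7 − 33.354 = 76.346 kPa.
Stress increase at mid-clay by the 2:1 spreading method:
Δσ = qB/(B+z) = 147×2.2/(2.2+5.8) = 40.425 kPa
Final effective stress: σ'_f = 76.346 + 40.425 = 116.77 kPa.
σ'_f = 116.77 ≤ σ'_p = 167 kPa, so the clay remains overconsolidated and only the recompression index applies:
S_c = C_r·H/(1+e₀)·log₁₀(σ'_f/σ'_0) = 0.082×5.4/1.9×log₁₀(116.77/76.346)
    = 0.23305 × 0.18454 = 0.04301 m

S_c ≈ 0.043 m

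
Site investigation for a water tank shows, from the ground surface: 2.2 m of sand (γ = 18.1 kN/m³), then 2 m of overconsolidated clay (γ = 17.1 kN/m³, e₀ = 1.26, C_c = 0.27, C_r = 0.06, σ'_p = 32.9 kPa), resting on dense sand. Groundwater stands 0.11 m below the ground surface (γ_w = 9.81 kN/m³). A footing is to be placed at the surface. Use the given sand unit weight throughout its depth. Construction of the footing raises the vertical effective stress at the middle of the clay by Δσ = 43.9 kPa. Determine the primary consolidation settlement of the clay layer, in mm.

S_c ≈ 84 mm

Mid-depth of clay below the ground surface: z = 2.2 + 2/2 = 3.2 m.
Total vertical stress at mid-clay: σ_v = 18.1×2.2 + 17.1×1 = 56.92 kPa.
Pore pressure: u = 9.81×(3.2 − 0.11) = 30.313 kPa.
Initial effective stress: σ'_0 = σ_v − u = 56.92 − 30.313 = 26.607 kPa.
Final effective stress: σ'_f = 26.607 + 43.9 = 70.507 kPa.
σ'_f = 70.507 > σ'_p = 32.9 kPa, so the stress path crosses the preconsolidation pressure — recompression up to σ'_p, then virgin compression beyond:
S_c = H/(1+e₀)·[C_r·log₁₀(σ'_p/σ'_0) + C_c·log₁₀(σ'_f/σ'_p)]
    = 2/2.26 × [0.06×log₁₀(32.9/26.607) + 0.27×log₁₀(70.507/32.9)]
    = 0.88496 × [0.005532 + 0.08938] = 0.08399 m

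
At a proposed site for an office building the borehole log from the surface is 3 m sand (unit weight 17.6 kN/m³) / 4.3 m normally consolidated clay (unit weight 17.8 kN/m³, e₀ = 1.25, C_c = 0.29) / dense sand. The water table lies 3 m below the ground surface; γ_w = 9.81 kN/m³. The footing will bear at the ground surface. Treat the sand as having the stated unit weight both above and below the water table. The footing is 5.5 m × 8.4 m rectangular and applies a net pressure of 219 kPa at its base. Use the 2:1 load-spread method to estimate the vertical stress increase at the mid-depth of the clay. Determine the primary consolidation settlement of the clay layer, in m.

S_c ≈ 0.167 m

Mid-depth of clay below the ground surface: z = 3 + 4.3/2 = 5.15 m.
Total vertical stress at mid-clay: σ_v = 17.6×3 + 17.8×2.15 = 91.07 kPa.
Pore pressure: u = 9.81×(5.15 − 3) = 21.091 kPa.
Initial effective stress: σ'_0 = σ_v − u = 91.07 − 21.091 = 69.979 kPa.
Stress increase at mid-clay by the 2:1 spreading method:
Δσ = qBL/((B+z)(L+z)) = 219×5.5×8.4/((5.5+5.15)(8.4+5.15)) = 70.113 kPa
Final effective stress: σ'_f = σ'_0 + Δσ = 69.979 + 70.113 = 140.09 kPa.
Normally consolidated clay, so the full stress increment lies on the virgin compression line:
S_c = C_c·H/(1+e₀)·log₁₀(σ'_f/σ'_0) = 0.29×4.3/(1+1.25)×log₁₀(140.09/69.979)
    = 0.55422 × 0.30144 = 0.1671 m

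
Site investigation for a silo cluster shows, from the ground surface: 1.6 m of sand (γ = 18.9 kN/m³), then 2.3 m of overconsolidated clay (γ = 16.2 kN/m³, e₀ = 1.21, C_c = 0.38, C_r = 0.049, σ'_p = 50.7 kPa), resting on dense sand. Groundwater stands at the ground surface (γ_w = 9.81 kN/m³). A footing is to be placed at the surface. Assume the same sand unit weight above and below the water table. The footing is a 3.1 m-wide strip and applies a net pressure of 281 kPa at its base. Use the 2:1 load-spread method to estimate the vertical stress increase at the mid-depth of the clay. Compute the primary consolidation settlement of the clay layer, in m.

Mid-depth of clay below the ground surface: z = 1.6 + 2.3/2 = 2.75 m.
Total vertical stress at mid-clay: σ_v = 18.9×1.6 + 16.2×1.15 = 48.87 kPa.
Pore pressure: u = 9.81×(2.75 − 0) = 26.978 kPa.
Initial effective stress: σ'_0 = σ_v − u = 48.87 − 26.978 = 21.892 kPa.
Stress increase at mid-clay by the 2:1 spreading method:
Δσ = qB/(B+z) = 281×3.1/(3.1+2.75) = 148.91 kPa
Final effective stress: σ'_f = 21.892 + 148.91 = 170.8 kPa.
σ'_f = 170.8 > σ'_p = 50.7 kPa, so the stress path crosses the preconsolidation pressure — recompression up to σ'_p, then virgin compression beyond:
S_c = H/(1+e₀)·[C_r·log₁₀(σ'_p/σ'_0) + C_c·log₁₀(σ'_f/σ'_p)]
    = 2.3/2.21 × [0.049×log₁₀(50.7/21.892) + 0.38×log₁₀(170.8/50.7)]
    = 1.0407 × [0.017871 + 0.20044] = 0.2272 m

S_c ≈ 0.227 m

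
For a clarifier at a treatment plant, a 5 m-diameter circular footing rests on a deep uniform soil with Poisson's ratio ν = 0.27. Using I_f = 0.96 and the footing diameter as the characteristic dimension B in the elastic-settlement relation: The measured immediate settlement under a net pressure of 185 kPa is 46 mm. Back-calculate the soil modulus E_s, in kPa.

S_e = q·B·(1−ν²)/E_s · I_f  ⇒  E_s = q·B·(1−ν²)·I_f / S_e.
E_s = 185 × 5 × 0.9271 × 0.96 / 0.046 = 17900 kPa

E_s ≈ 17900 kPa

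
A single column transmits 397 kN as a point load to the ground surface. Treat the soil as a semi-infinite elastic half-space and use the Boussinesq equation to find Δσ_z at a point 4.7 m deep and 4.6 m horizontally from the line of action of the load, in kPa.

Boussinesq vertical stress below a point load on an elastic half-space:
Δσ_z = 3P/(2πz²) · [1 + (r/z)²]^(−5/2)
r/z = 4.6/4.7 = 0.97872; [1+(r/z)²]^(−5/2) = 0.18643.
Δσ_z = 3×397/(2π×4.7²) × 0.18643 = 8.581 × 0.18643 = 1.6 kPa

Δσ_z ≈ 1.6 kPa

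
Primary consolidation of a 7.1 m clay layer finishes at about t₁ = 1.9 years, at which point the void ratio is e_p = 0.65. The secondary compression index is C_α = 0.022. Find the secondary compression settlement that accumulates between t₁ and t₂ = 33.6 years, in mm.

Secondary compression: S_s = C_α·H/(1+e_p)·log₁₀(t₂/t₁)
S_s = 0.022×7.1/(1+0.65)×log₁₀(33.6/1.9)
    = 0.09467 × 1.248 = 0.1181 m

S_s ≈ 118 mm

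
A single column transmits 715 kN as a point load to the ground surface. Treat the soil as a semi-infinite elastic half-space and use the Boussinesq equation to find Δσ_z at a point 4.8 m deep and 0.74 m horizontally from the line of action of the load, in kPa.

Boussinesq vertical stress below a point load on an elastic half-space:
Δσ_z = 3P/(2πz²) · [1 + (r/z)²]^(−5/2)
r/z = 0.74/4.8 = 0.15417; [1+(r/z)²]^(−5/2) = 0.94297.
Δσ_z = 3×715/(2π×4.8²) × 0.94297 = 14.817 × 0.94297 = 13.97 kPa

Δσ_z ≈ 14 kPa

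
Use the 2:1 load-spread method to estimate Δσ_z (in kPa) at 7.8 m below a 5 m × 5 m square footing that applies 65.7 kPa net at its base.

Δσ_z ≈ 10 kPa

By the 2:1 method the load spreads at 1 horizontal : 2 vertical, so at depth z the loaded area has grown by z in each plan dimension:
Δσ = qBL/((B+z)(L+z)) = 65.7×5×5/((5+7.8)(5+7.8)) = 10.025 kPa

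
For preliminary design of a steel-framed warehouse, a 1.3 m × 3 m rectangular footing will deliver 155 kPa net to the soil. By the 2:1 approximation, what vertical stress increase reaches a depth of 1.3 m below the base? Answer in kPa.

By the 2:1 method the load spreads at 1 horizontal : 2 vertical, so at depth z the loaded area has grown by z in each plan dimension:
Δσ = qBL/((B+z)(L+z)) = 155×1.3×3/((1.3+1.3)(3+1.3)) = 54.07 kPa

Δσ_z ≈ 54.1 kPa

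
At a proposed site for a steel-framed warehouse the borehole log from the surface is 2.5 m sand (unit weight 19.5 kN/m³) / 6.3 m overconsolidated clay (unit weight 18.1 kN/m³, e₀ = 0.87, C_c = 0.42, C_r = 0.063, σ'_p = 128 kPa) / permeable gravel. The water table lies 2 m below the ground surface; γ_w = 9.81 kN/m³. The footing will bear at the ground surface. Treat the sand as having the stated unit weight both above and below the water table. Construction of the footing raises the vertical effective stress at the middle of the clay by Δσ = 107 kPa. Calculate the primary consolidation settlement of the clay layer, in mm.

Mid-depth of clay below the ground surface: z = 2.5 + 6.3/2 = 5.65 m.
Total vertical stress at mid-clay: σ_v = 19.5×2.5 + 18.1×3.15 = 105.77 kPa.
Pore pressure: u = 9.81×(5.65 − 2) = 35.806 kPa.
Initial effective stress: σ'_0 = σ_v − u = 105.77 − 35.806 = 69.964 kPa.
Final effective stress: σ'_f = 69.964 + 107 = 176.96 kPa.
σ'_f = 176.96 > σ'_p = 128 kPa, so the stress path crosses the preconsolidation pressure — recompression up to σ'_p, then virgin compression beyond:
S_c = H/(1+e₀)·[C_r·log₁₀(σ'_p/σ'_0) + C_c·log₁₀(σ'_f/σ'_p)]
    = 6.3/1.87 × [0.063×log₁₀(128/69.964) + 0.42×log₁₀(176.96/128)]
    = 3.369 × [0.016527 + 0.059079] = 0.2547 m

S_c ≈ 255 mm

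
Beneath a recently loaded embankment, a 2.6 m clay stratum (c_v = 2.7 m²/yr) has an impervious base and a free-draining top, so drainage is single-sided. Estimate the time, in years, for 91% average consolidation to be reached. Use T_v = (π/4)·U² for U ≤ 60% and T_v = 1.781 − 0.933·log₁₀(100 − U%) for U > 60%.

t ≈ 2.23 years

Drainage path length: H_d = H = 2.6 m (single drainage).
U > 60%: T_v = 1.781 − 0.933·log₁₀(100 − 91) = 0.89069.
t = T_v·H_d²/c_v = 0.89069×2.6²/2.7 = 2.23 years.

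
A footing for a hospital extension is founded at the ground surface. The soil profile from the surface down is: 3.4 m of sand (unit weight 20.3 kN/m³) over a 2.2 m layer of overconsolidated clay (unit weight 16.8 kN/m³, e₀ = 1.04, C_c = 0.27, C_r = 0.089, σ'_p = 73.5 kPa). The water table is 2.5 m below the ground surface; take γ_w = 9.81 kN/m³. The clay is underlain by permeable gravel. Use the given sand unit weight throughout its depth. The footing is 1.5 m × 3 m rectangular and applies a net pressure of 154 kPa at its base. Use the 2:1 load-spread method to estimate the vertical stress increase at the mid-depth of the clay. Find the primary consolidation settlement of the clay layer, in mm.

Mid-depth of clay below the ground surface: z = 3.4 + 2.2/2 = 4.5 m.
Total vertical stress at mid-clay: σ_v = 20.3×3.4 + 16.8×1.1 = 87.5 kPa.
Pore pressure: u = 9.81×(4.5 − 2.5) = 19.62 kPa.
Initial effective stress: σ'_0 = σ_v − u = 87.5 − 19.62 = 67.88 kPa.
Stress increase at mid-clay by the 2:1 spreading method:
Δσ = qBL/((B+z)(L+z)) = 154×1.5×3/((1.5+4.5)(3+4.5)) = 15.4 kPa
Final effective stress: σ'_f = 67.88 + 15.4 = 83.28 kPa.
σ'_f = 83.28 > σ'_p = 73.5 kPa, so the stress path crosses the preconsolidation pressure — recompression up to σ'_p, then virgin compression beyond:
S_c = H/(1+e₀)·[C_r·log₁₀(σ'_p/σ'_0) + C_c·log₁₀(σ'_f/σ'_p)]
    = 2.2/2.04 × [0.089×log₁₀(73.5/67.88) + 0.27×log₁₀(83.28/73.5)]
    = 1.0784 × [0.0030745 + 0.014648] = 0.01911 m

S_c ≈ 19.1 mm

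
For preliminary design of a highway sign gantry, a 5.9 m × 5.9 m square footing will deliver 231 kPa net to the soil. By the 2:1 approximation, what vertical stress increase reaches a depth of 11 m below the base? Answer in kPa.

By the 2:1 method the load spreads at 1 horizontal : 2 vertical, so at depth z the loaded area has grown by z in each plan dimension:
Δσ = qBL/((B+z)(L+z)) = 231×5.9×5.9/((5.9+11)(5.9+11)) = 28.154 kPa

Δσ_z ≈ 28.2 kPa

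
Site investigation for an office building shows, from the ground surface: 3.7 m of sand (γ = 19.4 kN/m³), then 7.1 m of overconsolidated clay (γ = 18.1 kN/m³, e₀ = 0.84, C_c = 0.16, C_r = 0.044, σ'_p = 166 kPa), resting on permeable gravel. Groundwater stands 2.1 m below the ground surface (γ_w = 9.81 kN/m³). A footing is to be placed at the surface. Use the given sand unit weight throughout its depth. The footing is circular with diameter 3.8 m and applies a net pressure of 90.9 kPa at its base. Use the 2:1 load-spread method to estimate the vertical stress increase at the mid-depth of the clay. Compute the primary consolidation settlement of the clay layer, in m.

Mid-depth of clay below the ground surface: z = 3.7 + 7.1/2 = 7.25 m.
Total vertical stress at mid-clay: σ_v = 19.4×3.7 + 18.1×3.55 = 136.03 kPa.
Pore pressure: u = 9.81×(7.25 − 2.1) = 50.522 kPa.
Initial effective stress: σ'_0 = σ_v − u = 136.03 − 50.522 = 85.508 kPa.
Stress increase at mid-clay by the 2:1 spreading method:
Δσ ≈ qD²/(D+z)² = 90.9×3.8²/(3.8+7.25)² = 10.75 kPa
Final effective stress: σ'_f = 85.508 + 10.75 = 96.258 kPa.
σ'_f = 96.258 ≤ σ'_p = 166 kPa, so the clay remains overconsolidated and only the recompression index applies:
S_c = C_r·H/(1+e₀)·log₁₀(σ'_f/σ'_0) = 0.044×7.1/1.84×log₁₀(96.258/85.508)
    = 0.16978 × 0.05143 = 0.008732 m

S_c ≈ 0.00873 m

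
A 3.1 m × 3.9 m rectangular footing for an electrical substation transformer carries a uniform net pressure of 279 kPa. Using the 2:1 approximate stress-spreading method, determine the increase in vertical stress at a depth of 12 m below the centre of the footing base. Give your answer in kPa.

By the 2:1 method the load spreads at 1 horizontal : 2 vertical, so at depth z the loaded area has grown by z in each plan dimension:
Δσ = qBL/((B+z)(L+z)) = 279×3.1×3.9/((3.1+12)(3.9+12)) = 14.049 kPa

Δσ_z ≈ 14 kPa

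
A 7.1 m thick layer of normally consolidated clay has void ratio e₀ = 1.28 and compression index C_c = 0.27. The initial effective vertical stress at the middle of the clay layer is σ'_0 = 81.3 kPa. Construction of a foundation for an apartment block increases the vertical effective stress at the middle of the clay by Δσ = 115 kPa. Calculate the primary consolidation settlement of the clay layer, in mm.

S_c ≈ 322 mm

Final effective stress: σ'_f = σ'_0 + Δσ = 81.3 + 115 = 196.3 kPa.
Normally consolidated clay, so the full stress increment lies on the virgin compression line:
S_c = C_c·H/(1+e₀)·log₁₀(σ'_f/σ'_0) = 0.27×7.1/(1+1.28)×log₁₀(196.3/81.3)
    = 0.84079 × 0.38283 = 0.3219 m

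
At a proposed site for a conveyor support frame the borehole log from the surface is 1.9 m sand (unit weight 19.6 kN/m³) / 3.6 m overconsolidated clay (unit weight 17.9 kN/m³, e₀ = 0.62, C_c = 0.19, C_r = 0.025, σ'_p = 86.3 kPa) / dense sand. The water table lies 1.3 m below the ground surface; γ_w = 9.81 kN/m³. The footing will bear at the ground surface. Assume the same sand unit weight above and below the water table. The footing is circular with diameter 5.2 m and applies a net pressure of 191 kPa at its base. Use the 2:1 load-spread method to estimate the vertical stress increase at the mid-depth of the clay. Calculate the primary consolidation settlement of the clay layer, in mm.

S_c ≈ 61.6 mm

Mid-depth of clay below the ground surface: z = 1.9 + 3.6/2 = 3.7 m.
Total vertical stress at mid-clay: σ_v = 19.6×1.9 + 17.9×1.8 = 69.46 kPa.
Pore pressure: u = 9.81×(3.7 − 1.3) = 23.544 kPa.
Initial effective stress: σ'_0 = σ_v − u = 69.46 − 23.544 = 45.916 kPa.
Stress increase at mid-clay by the 2:1 spreading method:
Δσ ≈ qD²/(D+z)² = 191×5.2²/(5.2+3.7)² = 65.202 kPa
Final effective stress: σ'_f = 45.916 + 65.202 = 111.12 kPa.
σ'_f = 111.12 > σ'_p = 86.3 kPa, so the stress path crosses the preconsolidation pressure — recompression up to σ'_p, then virgin compression beyond:
S_c = H/(1+e₀)·[C_r·log₁₀(σ'_p/σ'_0) + C_c·log₁₀(σ'_f/σ'_p)]
    = 3.6/1.62 × [0.025×log₁₀(86.3/45.916) + 0.19×log₁₀(111.12/86.3)]
    = 2.2222 × [0.0068512 + 0.020858] = 0.06158 m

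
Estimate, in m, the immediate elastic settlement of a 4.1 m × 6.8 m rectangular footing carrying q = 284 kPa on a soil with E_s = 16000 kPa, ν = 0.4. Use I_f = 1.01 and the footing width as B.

Immediate (elastic) settlement: S_e = q·B·(1−ν²)/E_s · I_f.
S_e = 284 × 4.1 × (1 − 0.4²) / 16000 × 1.01
    = 284 × 4.1 × 0.84 / 16000 × 1.01
    = 0.06174 m

S_e ≈ 0.0617 m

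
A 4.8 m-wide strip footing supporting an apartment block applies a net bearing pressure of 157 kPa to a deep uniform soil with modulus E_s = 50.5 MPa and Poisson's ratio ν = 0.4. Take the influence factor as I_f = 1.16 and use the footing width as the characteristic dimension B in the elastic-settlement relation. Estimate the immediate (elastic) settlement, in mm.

Immediate (elastic) settlement: S_e = q·B·(1−ν²)/E_s · I_f.
E_s = 50.5 MPa = 50500 kPa.
S_e = 157 × 4.8 × (1 − 0.4²) / 50500 × 1.16
    = 157 × 4.8 × 0.84 / 50500 × 1.16
    = 0.01454 m = 14.54 mm

S_e ≈ 14.5 mm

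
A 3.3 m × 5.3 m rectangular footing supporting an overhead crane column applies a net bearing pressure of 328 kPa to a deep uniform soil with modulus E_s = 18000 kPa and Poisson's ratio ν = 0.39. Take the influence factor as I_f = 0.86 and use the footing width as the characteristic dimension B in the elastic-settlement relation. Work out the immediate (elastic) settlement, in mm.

S_e ≈ 43.8 mm

Immediate (elastic) settlement: S_e = q·B·(1−ν²)/E_s · I_f.
S_e = 328 × 3.3 × (1 − 0.39²) / 18000 × 0.86
    = 328 × 3.3 × 0.8479 / 18000 × 0.86
    = 0.04385 m = 43.85 mm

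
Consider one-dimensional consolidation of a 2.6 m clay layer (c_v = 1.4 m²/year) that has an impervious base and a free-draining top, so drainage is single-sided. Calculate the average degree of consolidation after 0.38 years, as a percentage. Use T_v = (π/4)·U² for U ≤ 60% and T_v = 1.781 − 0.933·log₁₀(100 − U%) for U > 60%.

Drainage path length: H_d = H = 2.6 m (single drainage).
T_v = c_v·t/H_d² = 1.4×0.38/2.6² = 0.078698.
T_v = 0.078698 corresponds to the U ≤ 60% branch:
U = √(4T_v/π) = 0.3165

U ≈ 31.7 %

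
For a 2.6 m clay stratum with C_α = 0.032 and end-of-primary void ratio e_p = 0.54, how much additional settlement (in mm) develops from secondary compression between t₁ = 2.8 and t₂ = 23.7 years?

S_s ≈ 50.1 mm

Secondary compression: S_s = C_α·H/(1+e_p)·log₁₀(t₂/t₁)
S_s = 0.032×2.6/(1+0.54)×log₁₀(23.7/2.8)
    = 0.05403 × 0.9276 = 0.05011 m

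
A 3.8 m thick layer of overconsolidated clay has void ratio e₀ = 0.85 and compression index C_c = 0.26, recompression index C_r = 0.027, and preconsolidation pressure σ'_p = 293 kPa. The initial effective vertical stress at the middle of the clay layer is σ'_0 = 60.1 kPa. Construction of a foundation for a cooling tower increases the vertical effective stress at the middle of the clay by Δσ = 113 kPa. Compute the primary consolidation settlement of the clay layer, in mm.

S_c ≈ 25.5 mm

Final effective stress: σ'_f = 60.1 + 113 = 173.1 kPa.
σ'_f = 173.1 ≤ σ'_p = 293 kPa, so the clay remains overconsolidated and only the recompression index applies:
S_c = C_r·H/(1+e₀)·log₁₀(σ'_f/σ'_0) = 0.027×3.8/1.85×log₁₀(173.1/60.1)
    = 0.055461 × 0.45942 = 0.02548 m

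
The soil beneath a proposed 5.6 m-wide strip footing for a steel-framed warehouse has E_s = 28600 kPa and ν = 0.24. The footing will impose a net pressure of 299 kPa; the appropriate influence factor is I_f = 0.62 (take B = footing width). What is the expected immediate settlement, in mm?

S_e ≈ 34.2 mm

Immediate (elastic) settlement: S_e = q·B·(1−ν²)/E_s · I_f.
S_e = 299 × 5.6 × (1 − 0.24²) / 28600 × 0.62
    = 299 × 5.6 × 0.9424 / 28600 × 0.62
    = 0.03421 m = 34.21 mm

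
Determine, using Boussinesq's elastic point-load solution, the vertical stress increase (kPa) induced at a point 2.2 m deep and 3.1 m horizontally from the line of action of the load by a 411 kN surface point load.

Boussinesq vertical stress below a point load on an elastic half-space:
Δσ_z = 3P/(2πz²) · [1 + (r/z)²]^(−5/2)
r/z = 3.1/2.2 = 1.4091; [1+(r/z)²]^(−5/2) = 0.06493.
Δσ_z = 3×411/(2π×2.2²) × 0.06493 = 40.545 × 0.06493 = 2.633 kPa

Δσ_z ≈ 2.63 kPa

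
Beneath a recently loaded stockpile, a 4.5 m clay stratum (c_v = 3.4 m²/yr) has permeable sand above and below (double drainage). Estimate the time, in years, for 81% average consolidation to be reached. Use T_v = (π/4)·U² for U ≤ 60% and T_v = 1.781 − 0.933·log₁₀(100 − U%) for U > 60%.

Drainage path length: H_d = H/2 = 2.25 m (double drainage).
U > 60%: T_v = 1.781 − 0.933·log₁₀(100 − 81) = 0.58792.
t = T_v·H_d²/c_v = 0.58792×2.25²/3.4 = 0.8754 years.

t ≈ 0.875 years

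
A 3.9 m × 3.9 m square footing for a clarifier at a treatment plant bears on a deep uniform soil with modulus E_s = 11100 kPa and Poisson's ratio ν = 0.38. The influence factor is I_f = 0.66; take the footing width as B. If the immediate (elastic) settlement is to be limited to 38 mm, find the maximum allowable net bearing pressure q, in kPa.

q ≈ 192 kPa

S_e = q·B·(1−ν²)/E_s · I_f  ⇒  q = S_e·E_s / (B·(1−ν²)·I_f).
q = 0.038 × 11100 / (3.9 × 0.8556 × 0.66) = 191.5 kPa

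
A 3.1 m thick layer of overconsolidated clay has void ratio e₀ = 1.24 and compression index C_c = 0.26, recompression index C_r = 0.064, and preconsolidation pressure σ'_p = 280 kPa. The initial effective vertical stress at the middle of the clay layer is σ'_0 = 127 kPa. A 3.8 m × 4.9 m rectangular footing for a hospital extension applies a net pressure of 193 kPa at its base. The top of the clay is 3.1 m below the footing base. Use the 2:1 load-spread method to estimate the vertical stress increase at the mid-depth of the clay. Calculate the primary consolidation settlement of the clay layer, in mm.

Mid-depth of clay below the footing base: z = 3.1 + 3.1/2 = 4.65 m.
Stress increase at mid-clay by the 2:1 spreading method:
Δσ = qBL/((B+z)(L+z)) = 193×3.8×4.9/((3.8+4.65)(4.9+4.65)) = 44.532 kPa
Final effective stress: σ'_f = 127 + 44.532 = 171.53 kPa.
σ'_f = 171.53 ≤ σ'_p = 280 kPa, so the clay remains overconsolidated and only the recompression index applies:
S_c = C_r·H/(1+e₀)·log₁₀(σ'_f/σ'_0) = 0.064×3.1/2.24×log₁₀(171.53/127)
    = 0.08857 × 0.13054 = 0.01156 m

S_c ≈ 11.6 mm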